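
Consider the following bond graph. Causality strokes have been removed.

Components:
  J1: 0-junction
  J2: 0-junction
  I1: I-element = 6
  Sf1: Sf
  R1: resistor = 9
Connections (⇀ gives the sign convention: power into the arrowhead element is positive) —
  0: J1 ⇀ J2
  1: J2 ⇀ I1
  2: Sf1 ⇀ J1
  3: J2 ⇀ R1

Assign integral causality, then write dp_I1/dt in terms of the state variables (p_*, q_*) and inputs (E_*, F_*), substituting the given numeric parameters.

dp_I1/dt = 9*F_Sf1 - 3*p_I1/2

#2 stroke→Sf1  (Sf1 (Sf) sets flow on bond)
#0 stroke→J1  (closing 0-jn rule on J1)
#1 stroke→I1  (I1 integral (f out))
#3 stroke→J2  (J2 needs exactly one e-in)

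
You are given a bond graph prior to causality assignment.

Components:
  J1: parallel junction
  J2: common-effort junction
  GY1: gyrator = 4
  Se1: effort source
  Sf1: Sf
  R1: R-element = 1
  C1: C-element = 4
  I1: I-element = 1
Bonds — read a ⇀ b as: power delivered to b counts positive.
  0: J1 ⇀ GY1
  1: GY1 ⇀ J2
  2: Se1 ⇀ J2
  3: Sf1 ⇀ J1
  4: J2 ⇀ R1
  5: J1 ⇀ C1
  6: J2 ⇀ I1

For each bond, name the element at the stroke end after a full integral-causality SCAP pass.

#0 stroke at GY1
#1 stroke at GY1
#2 stroke at J2
#3 stroke at Sf1
#4 stroke at R1
#5 stroke at J1
#6 stroke at I1

b2 stroke at J2  (Se1 (Se) sets effort on bond)
b3 stroke at Sf1  (Sf1 fixes flow; stroke at Sf1)
b1 stroke at GY1  (J2 effort already set via bond 2)
b4 stroke at R1  (0-jn J2 has e-setter on 2)
b6 stroke at I1  (J2: bond 2 brought effort, rest push out)
b0 stroke at GY1  (GY GY1: same side as bond 1)
b5 stroke at J1  (closing 0-jn rule on J1)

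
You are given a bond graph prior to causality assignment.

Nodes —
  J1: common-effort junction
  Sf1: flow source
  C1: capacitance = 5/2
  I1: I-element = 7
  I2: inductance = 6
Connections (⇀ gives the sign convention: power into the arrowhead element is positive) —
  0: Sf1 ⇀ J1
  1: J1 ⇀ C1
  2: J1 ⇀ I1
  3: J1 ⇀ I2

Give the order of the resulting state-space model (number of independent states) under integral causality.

3  (C1, I1, I2 all integral)

b0 stroke at Sf1  (source Sf1 imposes f)
b1 stroke at J1  (C1 outputs effort q/C1)
b2 stroke at I1  (common-e at J1 fixed by 1)
b3 stroke at I2  (J1 effort already set via bond 1)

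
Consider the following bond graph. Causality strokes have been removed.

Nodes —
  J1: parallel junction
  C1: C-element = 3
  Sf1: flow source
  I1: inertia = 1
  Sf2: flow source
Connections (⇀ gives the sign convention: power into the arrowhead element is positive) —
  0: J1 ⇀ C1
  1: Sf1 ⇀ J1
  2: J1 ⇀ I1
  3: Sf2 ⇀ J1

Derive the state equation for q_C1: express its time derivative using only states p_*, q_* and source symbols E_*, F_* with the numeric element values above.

dq_C1/dt = F_Sf1 + F_Sf2 - p_I1

#1 stroke at Sf1  (Sf1 fixes flow; stroke at Sf1)
#3 stroke at Sf2  (Sf2 fixes flow; stroke at Sf2)
#0 stroke at J1  (C1 outputs effort q/C1)
#2 stroke at I1  (J1: bond 0 brought effort, rest push out)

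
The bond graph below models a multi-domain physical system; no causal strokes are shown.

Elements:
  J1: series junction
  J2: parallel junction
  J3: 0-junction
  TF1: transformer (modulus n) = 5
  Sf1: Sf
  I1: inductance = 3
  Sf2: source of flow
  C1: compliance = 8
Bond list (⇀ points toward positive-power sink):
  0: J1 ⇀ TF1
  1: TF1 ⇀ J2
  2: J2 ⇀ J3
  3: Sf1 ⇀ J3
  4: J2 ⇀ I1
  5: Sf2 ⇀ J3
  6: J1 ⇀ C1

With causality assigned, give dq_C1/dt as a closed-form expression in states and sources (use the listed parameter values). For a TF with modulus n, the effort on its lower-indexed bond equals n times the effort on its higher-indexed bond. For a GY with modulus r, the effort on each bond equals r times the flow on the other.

bond 3 stroke at Sf1  (Sf1 fixes flow; stroke at Sf1)
bond 5 stroke at Sf2  (source Sf2 imposes f)
bond 2 stroke at J3  (J3 needs exactly one e-in)
bond 4 stroke at I1  (I1 integral (f out))
bond 1 stroke at J2  (only one effort-in slot at J2)
bond 0 stroke at TF1  (TF TF1: opposite of bond 1)
bond 6 stroke at J1  (J1: bond 0 brought flow, rest push out)

dq_C1/dt = -F_Sf1/5 - F_Sf2/5 + p_I1/15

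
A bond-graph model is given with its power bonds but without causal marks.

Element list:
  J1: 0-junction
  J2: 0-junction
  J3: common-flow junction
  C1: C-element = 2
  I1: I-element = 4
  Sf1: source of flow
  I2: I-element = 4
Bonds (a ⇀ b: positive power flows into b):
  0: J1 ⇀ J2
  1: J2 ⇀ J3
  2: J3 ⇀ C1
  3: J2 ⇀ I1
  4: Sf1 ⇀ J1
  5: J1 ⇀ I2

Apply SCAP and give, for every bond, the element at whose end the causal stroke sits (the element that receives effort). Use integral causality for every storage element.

bond 0 stroke→J1
bond 1 stroke→J2
bond 2 stroke→J3
bond 3 stroke→I1
bond 4 stroke→Sf1
bond 5 stroke→I2

β4 stroke→Sf1  (Sf1 (Sf) sets flow on bond)
β2 stroke→J3  (prefer integral on C1)
β1 stroke→J2  (only one flow-in slot at J3)
β0 stroke→J1  (J2 effort already set via bond 1)
β3 stroke→I1  (J2: bond 1 brought effort, rest push out)
β5 stroke→I2  (0-jn J1 has e-setter on 0)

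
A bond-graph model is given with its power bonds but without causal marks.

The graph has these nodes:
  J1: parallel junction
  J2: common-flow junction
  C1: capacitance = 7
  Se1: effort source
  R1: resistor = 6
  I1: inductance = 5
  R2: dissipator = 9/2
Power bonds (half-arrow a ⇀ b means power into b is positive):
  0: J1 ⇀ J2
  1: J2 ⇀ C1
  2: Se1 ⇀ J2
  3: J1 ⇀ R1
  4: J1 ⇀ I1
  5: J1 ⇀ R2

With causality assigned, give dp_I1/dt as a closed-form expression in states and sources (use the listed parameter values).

bond 2 stroke at J2  (Se1 fixes effort; stroke away)
bond 1 stroke at J2  (C1 outputs effort q/C1)
bond 0 stroke at J1  (closing 1-jn rule on J2)
bond 3 stroke at R1  (J1 effort already set via bond 0)
bond 4 stroke at I1  (0-jn J1 has e-setter on 0)
bond 5 stroke at R2  (J1 effort already set via bond 0)

dp_I1/dt = -E_Se1 + q_C1/7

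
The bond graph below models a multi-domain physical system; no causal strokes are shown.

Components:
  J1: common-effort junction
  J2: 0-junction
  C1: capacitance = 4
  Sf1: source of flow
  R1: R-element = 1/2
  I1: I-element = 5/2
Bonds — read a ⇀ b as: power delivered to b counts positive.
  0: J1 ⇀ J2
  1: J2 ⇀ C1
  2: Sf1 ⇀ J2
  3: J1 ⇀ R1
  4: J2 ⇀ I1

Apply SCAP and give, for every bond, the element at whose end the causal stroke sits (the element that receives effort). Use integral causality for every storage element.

#2 |Sf1  (Sf1 fixes flow; stroke at Sf1)
#1 |J2  (C1 integral (e out))
#0 |J1  (J2 effort already set via bond 1)
#4 |I1  (J2 effort already set via bond 1)
#3 |R1  (J1 effort already set via bond 0)

β0 →J1
β1 →J2
β2 →Sf1
β3 →R1
β4 →I1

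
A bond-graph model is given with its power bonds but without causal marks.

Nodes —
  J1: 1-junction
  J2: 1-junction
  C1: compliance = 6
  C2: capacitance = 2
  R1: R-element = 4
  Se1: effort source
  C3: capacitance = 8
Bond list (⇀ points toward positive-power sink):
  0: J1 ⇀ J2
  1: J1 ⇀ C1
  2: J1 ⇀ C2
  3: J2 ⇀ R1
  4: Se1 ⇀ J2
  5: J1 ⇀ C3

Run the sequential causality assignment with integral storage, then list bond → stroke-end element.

b4 |J2  (Se1: effort source, stroke at far end)
b1 |J1  (C1 integral (e out))
b2 |J1  (C2 outputs effort q/C2)
b5 |J1  (C3 outputs effort q/C3)
b0 |J2  (only one flow-in slot at J1)
b3 |R1  (J2 needs exactly one f-in)

b0 |J2
b1 |J1
b2 |J1
b3 |R1
b4 |J2
b5 |J1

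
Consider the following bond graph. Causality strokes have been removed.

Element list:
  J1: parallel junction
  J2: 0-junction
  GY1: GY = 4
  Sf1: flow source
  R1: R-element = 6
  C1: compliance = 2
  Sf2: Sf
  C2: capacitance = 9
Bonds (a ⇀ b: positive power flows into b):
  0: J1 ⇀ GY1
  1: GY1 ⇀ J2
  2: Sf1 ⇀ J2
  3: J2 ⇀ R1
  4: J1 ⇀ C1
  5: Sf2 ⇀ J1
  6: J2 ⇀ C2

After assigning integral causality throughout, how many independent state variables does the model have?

2  (C1, C2 all integral)

bond 2 stroke at Sf1  (Sf1 fixes flow; stroke at Sf1)
bond 5 stroke at Sf2  (Sf2 (Sf) sets flow on bond)
bond 4 stroke at J1  (C1 integral (e out))
bond 0 stroke at GY1  (J1: bond 4 brought effort, rest push out)
bond 1 stroke at GY1  (GY1 both-in/both-out from 0)
bond 6 stroke at J2  (C2 outputs effort q/C2)
bond 3 stroke at R1  (common-e at J2 fixed by 6)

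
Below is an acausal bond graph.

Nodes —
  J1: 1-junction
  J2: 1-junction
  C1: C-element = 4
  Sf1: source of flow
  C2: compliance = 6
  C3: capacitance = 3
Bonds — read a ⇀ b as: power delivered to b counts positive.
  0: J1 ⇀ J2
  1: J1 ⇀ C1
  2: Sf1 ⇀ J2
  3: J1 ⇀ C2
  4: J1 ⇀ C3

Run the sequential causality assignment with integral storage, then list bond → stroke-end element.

bond 2 stroke→Sf1  (Sf1: flow source, stroke at near end)
bond 0 stroke→J2  (common-f at J2 fixed by 2)
bond 1 stroke→J1  (common-f at J1 fixed by 0)
bond 3 stroke→J1  (J1: bond 0 brought flow, rest push out)
bond 4 stroke→J1  (common-f at J1 fixed by 0)

bond 0 |J2
bond 1 |J1
bond 2 |Sf1
bond 3 |J1
bond 4 |J1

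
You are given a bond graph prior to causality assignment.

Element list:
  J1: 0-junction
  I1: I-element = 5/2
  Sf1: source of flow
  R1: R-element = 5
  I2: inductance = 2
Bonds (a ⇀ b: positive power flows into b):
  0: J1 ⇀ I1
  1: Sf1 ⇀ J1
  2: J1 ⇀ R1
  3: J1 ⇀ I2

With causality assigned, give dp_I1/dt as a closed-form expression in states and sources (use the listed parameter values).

dp_I1/dt = 5*F_Sf1 - 2*p_I1 - 5*p_I2/2

bond 1 →Sf1  (Sf1 fixes flow; stroke at Sf1)
bond 0 →I1  (I1 outputs flow p/I1)
bond 3 →I2  (I2 outputs flow p/I2)
bond 2 →J1  (only one effort-in slot at J1)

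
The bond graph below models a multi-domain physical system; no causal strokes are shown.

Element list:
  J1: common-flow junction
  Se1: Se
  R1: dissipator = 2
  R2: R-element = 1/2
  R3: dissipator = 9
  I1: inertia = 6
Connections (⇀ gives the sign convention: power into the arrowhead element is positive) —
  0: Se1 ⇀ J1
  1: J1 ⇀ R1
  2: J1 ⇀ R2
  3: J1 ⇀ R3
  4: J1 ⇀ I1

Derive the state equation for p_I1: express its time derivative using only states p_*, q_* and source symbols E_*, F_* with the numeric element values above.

β0 |J1  (Se1 fixes effort; stroke away)
β4 |I1  (I1: I, integral causality)
β1 |J1  (common-f at J1 fixed by 4)
β2 |J1  (J1: bond 4 brought flow, rest push out)
β3 |J1  (J1 flow already set via bond 4)

dp_I1/dt = E_Se1 - 23*p_I1/12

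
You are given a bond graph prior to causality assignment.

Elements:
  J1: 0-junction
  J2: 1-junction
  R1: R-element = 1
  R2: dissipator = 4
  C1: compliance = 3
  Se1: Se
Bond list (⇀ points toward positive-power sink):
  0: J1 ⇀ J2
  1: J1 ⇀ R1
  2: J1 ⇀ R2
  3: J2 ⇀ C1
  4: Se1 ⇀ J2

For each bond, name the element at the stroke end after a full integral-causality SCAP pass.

#4 stroke at J2  (Se1 (Se) sets effort on bond)
#3 stroke at J2  (C1: C, integral causality)
#0 stroke at J1  (only one flow-in slot at J2)
#1 stroke at R1  (J1: bond 0 brought effort, rest push out)
#2 stroke at R2  (J1: bond 0 brought effort, rest push out)

b0 stroke at J1
b1 stroke at R1
b2 stroke at R2
b3 stroke at J2
b4 stroke at J2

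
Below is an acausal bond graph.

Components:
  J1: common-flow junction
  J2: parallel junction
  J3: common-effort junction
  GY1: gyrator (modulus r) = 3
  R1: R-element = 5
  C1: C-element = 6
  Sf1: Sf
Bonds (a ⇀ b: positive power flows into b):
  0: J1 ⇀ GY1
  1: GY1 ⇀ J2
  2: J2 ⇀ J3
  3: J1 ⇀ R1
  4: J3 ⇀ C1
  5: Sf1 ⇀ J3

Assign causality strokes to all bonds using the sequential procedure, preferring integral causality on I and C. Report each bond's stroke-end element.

#5 stroke→Sf1  (Sf1: flow source, stroke at near end)
#4 stroke→J3  (prefer integral on C1)
#2 stroke→J2  (J3: bond 4 brought effort, rest push out)
#1 stroke→GY1  (J2: bond 2 brought effort, rest push out)
#0 stroke→GY1  (GY GY1: same side as bond 1)
#3 stroke→J1  (J1: bond 0 brought flow, rest push out)

#0 stroke→GY1
#1 stroke→GY1
#2 stroke→J2
#3 stroke→J1
#4 stroke→J3
#5 stroke→Sf1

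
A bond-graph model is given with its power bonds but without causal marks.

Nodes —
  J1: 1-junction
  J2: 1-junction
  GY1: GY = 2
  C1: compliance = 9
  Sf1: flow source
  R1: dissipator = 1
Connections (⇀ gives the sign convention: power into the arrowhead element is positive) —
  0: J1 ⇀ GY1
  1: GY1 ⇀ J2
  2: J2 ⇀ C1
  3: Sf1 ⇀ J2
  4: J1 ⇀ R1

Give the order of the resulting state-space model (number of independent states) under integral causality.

1  (C1 all integral)

b3 stroke→Sf1  (source Sf1 imposes f)
b1 stroke→J2  (J2 flow already set via bond 3)
b2 stroke→J2  (common-f at J2 fixed by 3)
b0 stroke→J1  (GY1 both-in/both-out from 1)
b4 stroke→R1  (J1 needs exactly one f-in)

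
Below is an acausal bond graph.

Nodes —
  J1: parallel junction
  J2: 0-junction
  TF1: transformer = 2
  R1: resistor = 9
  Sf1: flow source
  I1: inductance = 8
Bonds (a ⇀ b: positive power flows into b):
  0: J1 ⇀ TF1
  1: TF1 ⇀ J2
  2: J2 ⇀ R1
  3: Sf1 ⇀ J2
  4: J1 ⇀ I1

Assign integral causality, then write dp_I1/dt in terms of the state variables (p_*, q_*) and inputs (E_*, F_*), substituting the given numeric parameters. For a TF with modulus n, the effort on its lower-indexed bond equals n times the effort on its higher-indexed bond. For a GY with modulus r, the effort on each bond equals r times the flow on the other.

β3 stroke→Sf1  (Sf1: flow source, stroke at near end)
β4 stroke→I1  (I1 integral (f out))
β0 stroke→J1  (only one effort-in slot at J1)
β1 stroke→TF1  (TF TF1: opposite of bond 0)
β2 stroke→J2  (J2: last free bond brings effort in)

dp_I1/dt = 18*F_Sf1 - 9*p_I1/2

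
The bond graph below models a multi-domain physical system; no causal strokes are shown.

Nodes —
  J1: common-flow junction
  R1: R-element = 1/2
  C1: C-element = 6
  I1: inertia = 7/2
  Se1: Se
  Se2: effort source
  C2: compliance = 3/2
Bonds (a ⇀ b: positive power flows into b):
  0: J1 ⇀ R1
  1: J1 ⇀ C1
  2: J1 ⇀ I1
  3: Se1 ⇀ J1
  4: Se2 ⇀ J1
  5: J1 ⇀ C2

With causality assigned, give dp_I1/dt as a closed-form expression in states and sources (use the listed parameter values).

dp_I1/dt = E_Se1 + E_Se2 - p_I1/7 - q_C1/6 - 2*q_C2/3

β3 →J1  (Se1 (Se) sets effort on bond)
β4 →J1  (Se2: effort source, stroke at far end)
β1 →J1  (prefer integral on C1)
β2 →I1  (I1 outputs flow p/I1)
β0 →J1  (1-jn J1 has f-setter on 2)
β5 →J1  (1-jn J1 has f-setter on 2)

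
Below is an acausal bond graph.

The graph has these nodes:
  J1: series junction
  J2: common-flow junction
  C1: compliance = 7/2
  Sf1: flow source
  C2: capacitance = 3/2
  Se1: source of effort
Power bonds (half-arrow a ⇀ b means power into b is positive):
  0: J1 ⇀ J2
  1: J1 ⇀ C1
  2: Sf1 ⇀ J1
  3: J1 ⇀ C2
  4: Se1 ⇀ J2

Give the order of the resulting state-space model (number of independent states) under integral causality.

β2 stroke at Sf1  (Sf1 (Sf) sets flow on bond)
β4 stroke at J2  (Se1 fixes effort; stroke away)
β0 stroke at J1  (1-jn J1 has f-setter on 2)
β1 stroke at J1  (common-f at J1 fixed by 2)
β3 stroke at J1  (J1 flow already set via bond 2)

2  (C1, C2 all integral)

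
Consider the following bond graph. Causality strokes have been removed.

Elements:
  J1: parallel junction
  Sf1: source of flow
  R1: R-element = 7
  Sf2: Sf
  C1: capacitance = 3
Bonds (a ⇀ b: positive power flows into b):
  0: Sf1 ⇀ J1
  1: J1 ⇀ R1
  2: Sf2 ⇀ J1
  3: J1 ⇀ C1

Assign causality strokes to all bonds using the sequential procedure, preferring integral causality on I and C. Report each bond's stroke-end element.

β0 stroke→Sf1  (Sf1 fixes flow; stroke at Sf1)
β2 stroke→Sf2  (Sf2: flow source, stroke at near end)
β3 stroke→J1  (C1 integral (e out))
β1 stroke→R1  (common-e at J1 fixed by 3)

bond 0 stroke→Sf1
bond 1 stroke→R1
bond 2 stroke→Sf2
bond 3 stroke→J1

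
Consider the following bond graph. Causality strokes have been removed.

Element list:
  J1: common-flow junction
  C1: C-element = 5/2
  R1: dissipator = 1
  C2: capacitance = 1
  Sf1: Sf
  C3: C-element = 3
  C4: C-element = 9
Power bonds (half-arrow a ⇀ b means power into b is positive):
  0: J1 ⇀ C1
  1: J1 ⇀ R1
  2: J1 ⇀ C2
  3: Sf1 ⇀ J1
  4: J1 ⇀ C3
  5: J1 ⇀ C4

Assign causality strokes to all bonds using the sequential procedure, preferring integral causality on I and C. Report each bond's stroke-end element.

bond 3 →Sf1  (Sf1 (Sf) sets flow on bond)
bond 0 →J1  (J1: bond 3 brought flow, rest push out)
bond 1 →J1  (J1: bond 3 brought flow, rest push out)
bond 2 →J1  (1-jn J1 has f-setter on 3)
bond 4 →J1  (J1 flow already set via bond 3)
bond 5 →J1  (1-jn J1 has f-setter on 3)

b0 |J1
b1 |J1
b2 |J1
b3 |Sf1
b4 |J1
b5 |J1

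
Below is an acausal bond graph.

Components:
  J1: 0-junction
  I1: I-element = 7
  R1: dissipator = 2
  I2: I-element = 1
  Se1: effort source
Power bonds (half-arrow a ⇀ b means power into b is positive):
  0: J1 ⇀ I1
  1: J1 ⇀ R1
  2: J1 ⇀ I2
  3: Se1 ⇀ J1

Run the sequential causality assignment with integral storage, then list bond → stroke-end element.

b3 stroke at J1  (Se1: effort source, stroke at far end)
b0 stroke at I1  (J1: bond 3 brought effort, rest push out)
b1 stroke at R1  (0-jn J1 has e-setter on 3)
b2 stroke at I2  (J1 effort already set via bond 3)

β0 stroke at I1
β1 stroke at R1
β2 stroke at I2
β3 stroke at J1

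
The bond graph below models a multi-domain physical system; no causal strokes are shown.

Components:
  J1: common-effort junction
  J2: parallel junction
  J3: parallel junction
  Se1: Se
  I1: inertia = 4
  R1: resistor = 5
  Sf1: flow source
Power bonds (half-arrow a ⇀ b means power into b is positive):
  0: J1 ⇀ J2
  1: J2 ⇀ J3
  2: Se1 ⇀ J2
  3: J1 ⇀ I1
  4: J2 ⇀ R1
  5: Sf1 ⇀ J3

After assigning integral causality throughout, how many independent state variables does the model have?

β2 →J2  (Se1 fixes effort; stroke away)
β5 →Sf1  (Sf1: flow source, stroke at near end)
β0 →J1  (common-e at J2 fixed by 2)
β1 →J3  (0-jn J2 has e-setter on 2)
β4 →R1  (0-jn J2 has e-setter on 2)
β3 →I1  (0-jn J1 has e-setter on 0)

1  (I1 all integral)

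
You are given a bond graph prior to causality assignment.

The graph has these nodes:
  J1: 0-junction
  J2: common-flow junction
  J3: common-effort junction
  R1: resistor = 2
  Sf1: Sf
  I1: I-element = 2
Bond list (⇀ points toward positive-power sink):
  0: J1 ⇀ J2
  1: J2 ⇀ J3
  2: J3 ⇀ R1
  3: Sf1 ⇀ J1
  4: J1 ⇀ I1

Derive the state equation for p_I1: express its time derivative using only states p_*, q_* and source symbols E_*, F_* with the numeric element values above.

dp_I1/dt = 2*F_Sf1 - p_I1

bond 3 |Sf1  (Sf1 fixes flow; stroke at Sf1)
bond 4 |I1  (I1 outputs flow p/I1)
bond 0 |J1  (J1 needs exactly one e-in)
bond 1 |J2  (J2: bond 0 brought flow, rest push out)
bond 2 |J3  (J3: last free bond brings effort in)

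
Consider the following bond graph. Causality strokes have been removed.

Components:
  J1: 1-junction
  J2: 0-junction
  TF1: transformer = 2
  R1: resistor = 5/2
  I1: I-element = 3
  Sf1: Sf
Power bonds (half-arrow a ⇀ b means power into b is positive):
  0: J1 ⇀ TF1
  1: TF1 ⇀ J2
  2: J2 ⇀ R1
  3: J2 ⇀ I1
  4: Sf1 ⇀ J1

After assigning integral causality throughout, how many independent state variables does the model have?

1  (I1 all integral)

β4 stroke→Sf1  (source Sf1 imposes f)
β0 stroke→J1  (J1 flow already set via bond 4)
β1 stroke→TF1  (TF1 one-in-one-out from 0)
β3 stroke→I1  (I1 outputs flow p/I1)
β2 stroke→J2  (closing 0-jn rule on J2)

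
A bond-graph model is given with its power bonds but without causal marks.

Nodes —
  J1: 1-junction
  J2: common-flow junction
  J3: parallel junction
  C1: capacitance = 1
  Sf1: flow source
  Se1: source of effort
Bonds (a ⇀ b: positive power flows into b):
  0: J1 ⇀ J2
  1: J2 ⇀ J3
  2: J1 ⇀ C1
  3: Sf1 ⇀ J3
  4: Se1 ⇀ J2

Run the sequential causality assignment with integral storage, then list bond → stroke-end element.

#3 stroke→Sf1  (Sf1 fixes flow; stroke at Sf1)
#4 stroke→J2  (Se1 (Se) sets effort on bond)
#1 stroke→J3  (J3 needs exactly one e-in)
#0 stroke→J2  (J2 flow already set via bond 1)
#2 stroke→J1  (J1 flow already set via bond 0)

b0 stroke→J2
b1 stroke→J3
b2 stroke→J1
b3 stroke→Sf1
b4 stroke→J2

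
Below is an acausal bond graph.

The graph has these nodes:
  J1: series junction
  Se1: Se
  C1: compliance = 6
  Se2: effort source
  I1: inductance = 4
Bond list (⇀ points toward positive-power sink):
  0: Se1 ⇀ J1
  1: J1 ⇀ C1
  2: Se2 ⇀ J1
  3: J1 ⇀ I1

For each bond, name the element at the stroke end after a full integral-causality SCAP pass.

bond 0 stroke at J1  (Se1 fixes effort; stroke away)
bond 2 stroke at J1  (Se2 (Se) sets effort on bond)
bond 1 stroke at J1  (prefer integral on C1)
bond 3 stroke at I1  (closing 1-jn rule on J1)

β0 |J1
β1 |J1
β2 |J1
β3 |I1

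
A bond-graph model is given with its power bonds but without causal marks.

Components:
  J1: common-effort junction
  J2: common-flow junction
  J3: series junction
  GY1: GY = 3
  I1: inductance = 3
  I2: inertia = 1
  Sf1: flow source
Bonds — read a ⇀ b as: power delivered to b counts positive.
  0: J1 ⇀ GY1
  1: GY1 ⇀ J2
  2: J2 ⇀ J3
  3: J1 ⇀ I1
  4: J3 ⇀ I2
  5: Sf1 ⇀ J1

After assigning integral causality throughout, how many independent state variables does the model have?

b5 |Sf1  (Sf1 (Sf) sets flow on bond)
b3 |I1  (prefer integral on I1)
b0 |J1  (closing 0-jn rule on J1)
b1 |J2  (GY1: gyrator matches bond 0)
b2 |J3  (only one flow-in slot at J2)
b4 |I2  (closing 1-jn rule on J3)

2  (I1, I2 all integral)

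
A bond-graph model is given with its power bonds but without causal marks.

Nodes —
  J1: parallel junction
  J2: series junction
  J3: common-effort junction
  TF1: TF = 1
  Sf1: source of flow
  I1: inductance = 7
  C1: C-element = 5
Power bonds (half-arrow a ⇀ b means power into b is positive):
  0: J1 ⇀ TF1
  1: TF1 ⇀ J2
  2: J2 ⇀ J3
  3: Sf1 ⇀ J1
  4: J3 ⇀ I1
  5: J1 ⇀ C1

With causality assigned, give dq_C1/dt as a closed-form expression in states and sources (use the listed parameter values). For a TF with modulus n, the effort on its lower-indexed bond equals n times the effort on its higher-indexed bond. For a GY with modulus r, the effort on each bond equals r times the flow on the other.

b3 stroke at Sf1  (Sf1 fixes flow; stroke at Sf1)
b4 stroke at I1  (prefer integral on I1)
b2 stroke at J3  (J3: last free bond brings effort in)
b1 stroke at J2  (J2 flow already set via bond 2)
b0 stroke at TF1  (TF1: transformer flips bond 1)
b5 stroke at J1  (closing 0-jn rule on J1)

dq_C1/dt = F_Sf1 - p_I1/7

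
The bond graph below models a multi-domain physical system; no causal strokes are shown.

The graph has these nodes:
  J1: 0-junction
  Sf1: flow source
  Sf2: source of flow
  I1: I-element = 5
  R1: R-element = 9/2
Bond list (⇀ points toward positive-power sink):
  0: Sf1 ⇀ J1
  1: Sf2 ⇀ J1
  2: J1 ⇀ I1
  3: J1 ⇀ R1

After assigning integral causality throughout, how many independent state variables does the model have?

1  (I1 all integral)

β0 |Sf1  (source Sf1 imposes f)
β1 |Sf2  (Sf2: flow source, stroke at near end)
β2 |I1  (I1: I, integral causality)
β3 |J1  (only one effort-in slot at J1)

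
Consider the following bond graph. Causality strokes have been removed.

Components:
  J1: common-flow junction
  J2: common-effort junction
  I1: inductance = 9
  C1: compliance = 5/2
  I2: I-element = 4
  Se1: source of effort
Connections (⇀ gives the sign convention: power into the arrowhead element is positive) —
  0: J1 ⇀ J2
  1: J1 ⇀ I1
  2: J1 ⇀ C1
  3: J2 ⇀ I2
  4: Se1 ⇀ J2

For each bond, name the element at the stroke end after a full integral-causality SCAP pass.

bond 0 |J1
bond 1 |I1
bond 2 |J1
bond 3 |I2
bond 4 |J2

β4 stroke→J2  (Se1 fixes effort; stroke away)
β0 stroke→J1  (0-jn J2 has e-setter on 4)
β3 stroke→I2  (J2 effort already set via bond 4)
β1 stroke→I1  (prefer integral on I1)
β2 stroke→J1  (common-f at J1 fixed by 1)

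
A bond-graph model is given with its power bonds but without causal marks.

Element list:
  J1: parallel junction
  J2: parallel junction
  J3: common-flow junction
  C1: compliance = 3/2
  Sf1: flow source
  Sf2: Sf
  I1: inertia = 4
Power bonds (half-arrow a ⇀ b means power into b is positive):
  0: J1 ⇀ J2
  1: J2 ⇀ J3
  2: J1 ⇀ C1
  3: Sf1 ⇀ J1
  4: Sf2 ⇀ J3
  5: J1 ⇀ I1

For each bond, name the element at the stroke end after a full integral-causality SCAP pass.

bond 0 →J2
bond 1 →J3
bond 2 →J1
bond 3 →Sf1
bond 4 →Sf2
bond 5 →I1

bond 3 |Sf1  (Sf1: flow source, stroke at near end)
bond 4 |Sf2  (source Sf2 imposes f)
bond 1 |J3  (common-f at J3 fixed by 4)
bond 0 |J2  (J2: last free bond brings effort in)
bond 2 |J1  (C1: C, integral causality)
bond 5 |I1  (J1 effort already set via bond 2)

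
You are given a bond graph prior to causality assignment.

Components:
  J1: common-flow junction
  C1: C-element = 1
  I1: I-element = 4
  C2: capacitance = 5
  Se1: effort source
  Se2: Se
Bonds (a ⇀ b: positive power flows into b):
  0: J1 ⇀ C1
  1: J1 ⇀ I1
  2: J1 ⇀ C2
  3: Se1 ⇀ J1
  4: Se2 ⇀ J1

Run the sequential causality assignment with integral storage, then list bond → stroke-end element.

b3 stroke at J1  (Se1: effort source, stroke at far end)
b4 stroke at J1  (source Se2 imposes e)
b0 stroke at J1  (C1 integral (e out))
b1 stroke at I1  (I1 outputs flow p/I1)
b2 stroke at J1  (1-jn J1 has f-setter on 1)

#0 stroke at J1
#1 stroke at I1
#2 stroke at J1
#3 stroke at J1
#4 stroke at J1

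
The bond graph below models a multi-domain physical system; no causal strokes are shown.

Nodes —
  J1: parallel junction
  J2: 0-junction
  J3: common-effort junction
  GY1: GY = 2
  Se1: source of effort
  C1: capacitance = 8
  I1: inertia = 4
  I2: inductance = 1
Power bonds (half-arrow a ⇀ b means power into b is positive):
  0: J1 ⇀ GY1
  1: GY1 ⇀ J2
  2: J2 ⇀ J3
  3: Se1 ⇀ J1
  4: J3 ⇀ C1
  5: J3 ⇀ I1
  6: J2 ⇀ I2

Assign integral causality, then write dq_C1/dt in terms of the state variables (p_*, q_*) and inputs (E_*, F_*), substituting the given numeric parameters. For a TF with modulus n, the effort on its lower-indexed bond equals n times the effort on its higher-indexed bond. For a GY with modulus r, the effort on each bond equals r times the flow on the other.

b3 |J1  (Se1: effort source, stroke at far end)
b0 |GY1  (J1 effort already set via bond 3)
b1 |GY1  (GY1: gyrator matches bond 0)
b4 |J3  (C1 outputs effort q/C1)
b2 |J2  (J3: bond 4 brought effort, rest push out)
b5 |I1  (J3: bond 4 brought effort, rest push out)
b6 |I2  (common-e at J2 fixed by 2)

dq_C1/dt = E_Se1/2 - p_I1/4 - p_I2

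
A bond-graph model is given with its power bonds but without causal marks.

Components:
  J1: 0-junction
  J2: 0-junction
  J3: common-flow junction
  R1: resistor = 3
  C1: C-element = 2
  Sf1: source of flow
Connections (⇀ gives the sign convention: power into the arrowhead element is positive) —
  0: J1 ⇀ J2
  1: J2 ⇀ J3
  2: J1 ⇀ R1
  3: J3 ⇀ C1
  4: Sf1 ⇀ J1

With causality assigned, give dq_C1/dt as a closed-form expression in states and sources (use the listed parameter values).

dq_C1/dt = F_Sf1 - q_C1/6

b4 stroke→Sf1  (Sf1 fixes flow; stroke at Sf1)
b3 stroke→J3  (prefer integral on C1)
b1 stroke→J2  (J3 needs exactly one f-in)
b0 stroke→J1  (J2 effort already set via bond 1)
b2 stroke→R1  (0-jn J1 has e-setter on 0)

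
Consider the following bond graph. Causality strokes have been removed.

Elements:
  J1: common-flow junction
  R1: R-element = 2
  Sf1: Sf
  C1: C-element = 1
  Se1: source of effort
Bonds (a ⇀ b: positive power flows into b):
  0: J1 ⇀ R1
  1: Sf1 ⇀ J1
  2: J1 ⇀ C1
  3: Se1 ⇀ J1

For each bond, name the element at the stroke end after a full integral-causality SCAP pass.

b1 →Sf1  (Sf1 fixes flow; stroke at Sf1)
b3 →J1  (Se1 (Se) sets effort on bond)
b0 →J1  (J1 flow already set via bond 1)
b2 →J1  (1-jn J1 has f-setter on 1)

b0 stroke at J1
b1 stroke at Sf1
b2 stroke at J1
b3 stroke at J1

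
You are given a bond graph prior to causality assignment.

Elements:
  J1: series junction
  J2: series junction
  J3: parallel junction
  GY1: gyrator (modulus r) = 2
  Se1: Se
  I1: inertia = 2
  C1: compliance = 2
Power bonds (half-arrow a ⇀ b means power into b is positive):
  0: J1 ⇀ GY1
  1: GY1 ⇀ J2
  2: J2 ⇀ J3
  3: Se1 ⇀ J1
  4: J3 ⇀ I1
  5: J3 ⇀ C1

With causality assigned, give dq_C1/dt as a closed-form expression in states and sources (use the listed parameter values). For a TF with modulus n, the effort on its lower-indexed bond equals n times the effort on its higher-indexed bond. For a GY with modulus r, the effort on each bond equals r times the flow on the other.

dq_C1/dt = E_Se1/2 - p_I1/2

bond 3 stroke at J1  (Se1 (Se) sets effort on bond)
bond 0 stroke at GY1  (J1 needs exactly one f-in)
bond 1 stroke at GY1  (GY GY1: same side as bond 0)
bond 2 stroke at J2  (J2 flow already set via bond 1)
bond 4 stroke at I1  (prefer integral on I1)
bond 5 stroke at J3  (J3: last free bond brings effort in)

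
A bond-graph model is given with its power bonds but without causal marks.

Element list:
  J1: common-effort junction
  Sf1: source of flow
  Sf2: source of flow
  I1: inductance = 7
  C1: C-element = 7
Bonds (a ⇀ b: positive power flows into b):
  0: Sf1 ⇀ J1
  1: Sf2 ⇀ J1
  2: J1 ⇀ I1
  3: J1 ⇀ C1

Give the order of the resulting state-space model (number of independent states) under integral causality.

2  (C1, I1 all integral)

β0 stroke→Sf1  (Sf1: flow source, stroke at near end)
β1 stroke→Sf2  (source Sf2 imposes f)
β2 stroke→I1  (prefer integral on I1)
β3 stroke→J1  (only one effort-in slot at J1)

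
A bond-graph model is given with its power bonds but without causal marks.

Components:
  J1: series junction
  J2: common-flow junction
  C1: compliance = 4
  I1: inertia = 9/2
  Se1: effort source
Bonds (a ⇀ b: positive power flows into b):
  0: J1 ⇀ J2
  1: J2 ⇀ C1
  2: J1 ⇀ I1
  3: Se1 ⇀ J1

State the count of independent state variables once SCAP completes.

2  (C1, I1 all integral)

b3 stroke at J1  (Se1: effort source, stroke at far end)
b1 stroke at J2  (C1 outputs effort q/C1)
b0 stroke at J1  (J2 needs exactly one f-in)
b2 stroke at I1  (closing 1-jn rule on J1)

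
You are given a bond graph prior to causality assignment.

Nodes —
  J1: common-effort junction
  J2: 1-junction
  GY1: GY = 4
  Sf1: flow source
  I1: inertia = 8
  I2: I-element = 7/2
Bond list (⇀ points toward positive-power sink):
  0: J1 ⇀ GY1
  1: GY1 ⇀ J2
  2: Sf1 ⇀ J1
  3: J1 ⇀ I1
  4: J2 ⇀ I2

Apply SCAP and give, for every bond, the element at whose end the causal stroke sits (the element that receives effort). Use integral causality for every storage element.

β2 |Sf1  (source Sf1 imposes f)
β3 |I1  (I1: I, integral causality)
β0 |J1  (closing 0-jn rule on J1)
β1 |J2  (GY GY1: same side as bond 0)
β4 |I2  (only one flow-in slot at J2)

#0 |J1
#1 |J2
#2 |Sf1
#3 |I1
#4 |I2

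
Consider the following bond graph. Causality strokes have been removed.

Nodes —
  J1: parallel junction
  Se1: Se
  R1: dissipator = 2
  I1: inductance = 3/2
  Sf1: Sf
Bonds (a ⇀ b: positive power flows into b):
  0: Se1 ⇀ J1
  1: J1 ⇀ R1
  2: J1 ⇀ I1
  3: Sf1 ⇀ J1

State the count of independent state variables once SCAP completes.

1  (I1 all integral)

β0 |J1  (Se1 (Se) sets effort on bond)
β3 |Sf1  (Sf1 (Sf) sets flow on bond)
β1 |R1  (common-e at J1 fixed by 0)
β2 |I1  (0-jn J1 has e-setter on 0)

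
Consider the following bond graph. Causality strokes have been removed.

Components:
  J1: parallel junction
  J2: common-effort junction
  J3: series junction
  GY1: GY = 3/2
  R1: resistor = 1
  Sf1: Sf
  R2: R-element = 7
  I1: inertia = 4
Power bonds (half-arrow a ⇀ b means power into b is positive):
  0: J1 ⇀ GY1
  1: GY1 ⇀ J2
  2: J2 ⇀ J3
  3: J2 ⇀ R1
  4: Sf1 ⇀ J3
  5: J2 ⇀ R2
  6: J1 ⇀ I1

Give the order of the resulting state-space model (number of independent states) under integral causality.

1  (I1 all integral)

#4 →Sf1  (Sf1 (Sf) sets flow on bond)
#2 →J3  (J3 flow already set via bond 4)
#6 →I1  (I1: I, integral causality)
#0 →J1  (J1: last free bond brings effort in)
#1 →J2  (through GY1, causality inverts; strokes same side of GY1)
#3 →R1  (common-e at J2 fixed by 1)
#5 →R2  (J2 effort already set via bond 1)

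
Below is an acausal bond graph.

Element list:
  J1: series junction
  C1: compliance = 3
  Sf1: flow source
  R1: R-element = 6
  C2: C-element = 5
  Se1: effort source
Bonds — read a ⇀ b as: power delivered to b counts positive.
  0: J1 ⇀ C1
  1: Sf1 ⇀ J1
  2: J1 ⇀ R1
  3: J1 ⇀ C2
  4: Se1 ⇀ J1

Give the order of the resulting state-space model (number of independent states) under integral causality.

2  (C1, C2 all integral)

bond 1 →Sf1  (Sf1 fixes flow; stroke at Sf1)
bond 4 →J1  (Se1: effort source, stroke at far end)
bond 0 →J1  (J1 flow already set via bond 1)
bond 2 →J1  (J1 flow already set via bond 1)
bond 3 →J1  (J1 flow already set via bond 1)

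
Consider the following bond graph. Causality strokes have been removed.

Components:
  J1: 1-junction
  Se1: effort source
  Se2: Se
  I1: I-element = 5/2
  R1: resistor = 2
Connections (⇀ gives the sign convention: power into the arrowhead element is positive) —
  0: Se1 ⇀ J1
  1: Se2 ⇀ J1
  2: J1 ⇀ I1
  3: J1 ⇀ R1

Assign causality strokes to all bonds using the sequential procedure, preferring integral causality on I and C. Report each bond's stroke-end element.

β0 stroke at J1
β1 stroke at J1
β2 stroke at I1
β3 stroke at J1

β0 stroke→J1  (source Se1 imposes e)
β1 stroke→J1  (source Se2 imposes e)
β2 stroke→I1  (I1 integral (f out))
β3 stroke→J1  (common-f at J1 fixed by 2)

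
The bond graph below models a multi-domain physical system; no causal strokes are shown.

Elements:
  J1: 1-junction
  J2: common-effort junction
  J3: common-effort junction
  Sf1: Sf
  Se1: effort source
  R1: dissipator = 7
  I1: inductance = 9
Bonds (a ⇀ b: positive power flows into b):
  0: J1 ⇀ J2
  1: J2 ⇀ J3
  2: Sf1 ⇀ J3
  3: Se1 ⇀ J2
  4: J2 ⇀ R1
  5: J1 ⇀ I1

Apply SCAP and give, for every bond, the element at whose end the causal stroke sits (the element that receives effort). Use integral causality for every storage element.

b0 stroke at J1
b1 stroke at J3
b2 stroke at Sf1
b3 stroke at J2
b4 stroke at R1
b5 stroke at I1

bond 2 →Sf1  (Sf1: flow source, stroke at near end)
bond 3 →J2  (Se1 (Se) sets effort on bond)
bond 0 →J1  (common-e at J2 fixed by 3)
bond 1 →J3  (common-e at J2 fixed by 3)
bond 4 →R1  (0-jn J2 has e-setter on 3)
bond 5 →I1  (closing 1-jn rule on J1)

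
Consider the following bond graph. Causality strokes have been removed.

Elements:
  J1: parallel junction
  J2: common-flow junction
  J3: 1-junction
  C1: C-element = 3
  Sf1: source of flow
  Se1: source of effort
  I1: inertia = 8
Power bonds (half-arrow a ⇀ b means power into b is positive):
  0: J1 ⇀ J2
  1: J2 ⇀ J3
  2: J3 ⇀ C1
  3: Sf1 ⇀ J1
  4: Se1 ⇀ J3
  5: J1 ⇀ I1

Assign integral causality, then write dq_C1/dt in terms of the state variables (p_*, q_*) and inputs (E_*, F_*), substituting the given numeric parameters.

dq_C1/dt = F_Sf1 - p_I1/8

b3 |Sf1  (Sf1: flow source, stroke at near end)
b4 |J3  (Se1 (Se) sets effort on bond)
b2 |J3  (prefer integral on C1)
b1 |J2  (J3: last free bond brings flow in)
b0 |J1  (only one flow-in slot at J2)
b5 |I1  (J1: bond 0 brought effort, rest push out)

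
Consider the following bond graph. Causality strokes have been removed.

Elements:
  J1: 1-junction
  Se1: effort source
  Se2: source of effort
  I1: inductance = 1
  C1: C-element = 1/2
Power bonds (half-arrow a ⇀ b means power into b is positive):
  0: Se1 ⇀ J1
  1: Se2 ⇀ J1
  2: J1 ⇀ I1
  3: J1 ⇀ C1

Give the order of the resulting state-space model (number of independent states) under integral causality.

2  (C1, I1 all integral)

b0 →J1  (Se1 (Se) sets effort on bond)
b1 →J1  (source Se2 imposes e)
b2 →I1  (I1 outputs flow p/I1)
b3 →J1  (common-f at J1 fixed by 2)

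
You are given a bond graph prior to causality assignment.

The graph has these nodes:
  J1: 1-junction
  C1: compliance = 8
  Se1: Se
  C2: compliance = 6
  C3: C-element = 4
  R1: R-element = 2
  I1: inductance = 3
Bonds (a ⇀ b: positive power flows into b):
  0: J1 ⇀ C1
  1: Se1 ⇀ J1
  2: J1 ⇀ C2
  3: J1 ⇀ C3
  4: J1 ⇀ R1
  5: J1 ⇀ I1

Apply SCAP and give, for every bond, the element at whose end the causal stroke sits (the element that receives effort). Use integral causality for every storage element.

bond 1 |J1  (Se1 (Se) sets effort on bond)
bond 0 |J1  (prefer integral on C1)
bond 2 |J1  (prefer integral on C2)
bond 3 |J1  (prefer integral on C3)
bond 5 |I1  (I1: I, integral causality)
bond 4 |J1  (J1 flow already set via bond 5)

bond 0 |J1
bond 1 |J1
bond 2 |J1
bond 3 |J1
bond 4 |J1
bond 5 |I1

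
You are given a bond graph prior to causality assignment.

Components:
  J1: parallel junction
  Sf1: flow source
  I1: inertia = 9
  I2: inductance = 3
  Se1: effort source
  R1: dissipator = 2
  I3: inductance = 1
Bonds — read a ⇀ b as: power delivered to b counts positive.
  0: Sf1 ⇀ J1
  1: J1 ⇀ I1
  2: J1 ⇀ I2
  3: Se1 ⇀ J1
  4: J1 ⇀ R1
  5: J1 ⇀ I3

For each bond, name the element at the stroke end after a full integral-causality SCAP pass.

b0 |Sf1
b1 |I1
b2 |I2
b3 |J1
b4 |R1
b5 |I3

bond 0 |Sf1  (Sf1: flow source, stroke at near end)
bond 3 |J1  (Se1: effort source, stroke at far end)
bond 1 |I1  (0-jn J1 has e-setter on 3)
bond 2 |I2  (common-e at J1 fixed by 3)
bond 4 |R1  (0-jn J1 has e-setter on 3)
bond 5 |I3  (J1 effort already set via bond 3)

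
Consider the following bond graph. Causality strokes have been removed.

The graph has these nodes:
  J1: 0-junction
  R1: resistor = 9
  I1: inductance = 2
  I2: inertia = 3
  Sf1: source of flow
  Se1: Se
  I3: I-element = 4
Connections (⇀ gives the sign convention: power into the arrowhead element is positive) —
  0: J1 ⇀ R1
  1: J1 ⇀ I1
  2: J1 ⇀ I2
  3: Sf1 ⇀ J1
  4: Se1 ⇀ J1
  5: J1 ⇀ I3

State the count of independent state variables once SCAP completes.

3  (I1, I2, I3 all integral)

#3 stroke at Sf1  (source Sf1 imposes f)
#4 stroke at J1  (source Se1 imposes e)
#0 stroke at R1  (common-e at J1 fixed by 4)
#1 stroke at I1  (J1 effort already set via bond 4)
#2 stroke at I2  (J1 effort already set via bond 4)
#5 stroke at I3  (common-e at J1 fixed by 4)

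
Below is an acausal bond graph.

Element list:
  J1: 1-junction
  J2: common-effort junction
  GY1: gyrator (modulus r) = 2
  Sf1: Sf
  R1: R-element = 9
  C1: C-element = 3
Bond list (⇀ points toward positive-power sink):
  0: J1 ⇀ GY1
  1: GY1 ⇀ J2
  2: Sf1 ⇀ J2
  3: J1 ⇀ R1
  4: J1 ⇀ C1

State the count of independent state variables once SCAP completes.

1  (C1 all integral)

b2 stroke at Sf1  (Sf1: flow source, stroke at near end)
b1 stroke at J2  (J2: last free bond brings effort in)
b0 stroke at J1  (GY1: gyrator matches bond 1)
b4 stroke at J1  (C1: C, integral causality)
b3 stroke at R1  (only one flow-in slot at J1)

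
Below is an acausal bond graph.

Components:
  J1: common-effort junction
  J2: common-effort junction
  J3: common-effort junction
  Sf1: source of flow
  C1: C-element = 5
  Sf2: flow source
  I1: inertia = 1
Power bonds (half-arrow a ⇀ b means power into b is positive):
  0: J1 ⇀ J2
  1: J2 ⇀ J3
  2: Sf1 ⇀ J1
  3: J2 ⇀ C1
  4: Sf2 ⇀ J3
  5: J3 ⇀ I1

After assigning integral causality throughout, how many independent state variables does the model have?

β2 →Sf1  (Sf1 fixes flow; stroke at Sf1)
β4 →Sf2  (Sf2 fixes flow; stroke at Sf2)
β0 →J1  (J1 needs exactly one e-in)
β3 →J2  (C1 integral (e out))
β1 →J3  (J2 effort already set via bond 3)
β5 →I1  (0-jn J3 has e-setter on 1)

2  (C1, I1 all integral)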